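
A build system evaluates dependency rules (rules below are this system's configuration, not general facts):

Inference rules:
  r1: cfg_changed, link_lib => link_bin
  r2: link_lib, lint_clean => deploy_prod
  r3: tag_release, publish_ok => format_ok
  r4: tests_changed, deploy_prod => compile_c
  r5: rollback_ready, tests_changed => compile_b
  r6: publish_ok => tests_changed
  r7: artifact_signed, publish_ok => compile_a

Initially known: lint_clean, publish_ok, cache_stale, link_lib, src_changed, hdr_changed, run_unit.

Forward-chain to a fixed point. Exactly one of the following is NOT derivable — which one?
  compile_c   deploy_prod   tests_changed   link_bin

Round 1 fires r2, r6, giving deploy_prod, tests_changed.
Round 2 fires r4, giving compile_c.
Derived: tests_changed (round 1), deploy_prod (round 1), compile_c (round 2). link_bin never appears in any round.

link_bin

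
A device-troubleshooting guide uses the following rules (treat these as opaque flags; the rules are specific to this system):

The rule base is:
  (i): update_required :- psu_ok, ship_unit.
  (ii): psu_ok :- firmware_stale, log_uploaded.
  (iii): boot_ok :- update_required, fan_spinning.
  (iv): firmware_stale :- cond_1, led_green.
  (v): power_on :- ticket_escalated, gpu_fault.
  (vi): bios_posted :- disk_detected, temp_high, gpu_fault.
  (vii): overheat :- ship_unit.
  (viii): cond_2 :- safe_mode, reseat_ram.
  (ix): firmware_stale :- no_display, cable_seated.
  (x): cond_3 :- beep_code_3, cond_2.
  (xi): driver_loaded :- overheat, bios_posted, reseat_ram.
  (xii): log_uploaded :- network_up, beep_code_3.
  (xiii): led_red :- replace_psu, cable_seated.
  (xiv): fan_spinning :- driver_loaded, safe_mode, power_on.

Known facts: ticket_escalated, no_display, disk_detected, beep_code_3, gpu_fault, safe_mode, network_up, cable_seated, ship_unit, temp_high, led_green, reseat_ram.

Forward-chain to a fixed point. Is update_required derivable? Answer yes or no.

Round 1: (v) [power_on :- ticket_escalated, gpu_fault.]; (vi) [bios_posted :- disk_detected, temp_high, gpu_fault.]; (vii) [overheat :- ship_unit.]; (viii) [cond_2 :- safe_mode, reseat_ram.]; (ix) [firmware_stale :- no_display, cable_seated.]; (xii) [log_uploaded :- network_up, beep_code_3.]. New: power_on, bios_posted, overheat, cond_2, firmware_stale, log_uploaded.
Round 2: (ii) [psu_ok :- firmware_stale, log_uploaded.]; (x) [cond_3 :- beep_code_3, cond_2.]; (xi) [driver_loaded :- overheat, bios_posted, reseat_ram.]. New: psu_ok, cond_3, driver_loaded.
Round 3: (i) [update_required :- psu_ok, ship_unit.]; (xiv) [fan_spinning :- driver_loaded, safe_mode, power_on.]. New: update_required, fan_spinning.
Round 4: (iii) [boot_ok :- update_required, fan_spinning.]. New: boot_ok.
update_required appears in round 3, so it is derivable.

yes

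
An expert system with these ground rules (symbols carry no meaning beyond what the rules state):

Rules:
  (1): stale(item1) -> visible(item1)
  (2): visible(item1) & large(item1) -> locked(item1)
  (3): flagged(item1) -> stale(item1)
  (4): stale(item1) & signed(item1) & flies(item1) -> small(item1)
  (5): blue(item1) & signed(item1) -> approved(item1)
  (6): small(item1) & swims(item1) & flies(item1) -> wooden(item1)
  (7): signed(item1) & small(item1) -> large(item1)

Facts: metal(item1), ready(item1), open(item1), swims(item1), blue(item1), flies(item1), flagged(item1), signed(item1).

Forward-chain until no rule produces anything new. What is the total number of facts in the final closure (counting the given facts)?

[1] (3) [flagged(item1) -> stale(item1)]; (5) [blue(item1) & signed(item1) -> approved(item1)]. ⇒ new: stale(item1), approved(item1).
[2] (1) [stale(item1) -> visible(item1)]; (4) [stale(item1) & signed(item1) & flies(item1) -> small(item1)]. ⇒ new: visible(item1), small(item1).
[3] (6) [small(item1) & swims(item1) & flies(item1) -> wooden(item1)]; (7) [signed(item1) & small(item1) -> large(item1)]. ⇒ new: wooden(item1), large(item1).
[4] (2) [visible(item1) & large(item1) -> locked(item1)]. ⇒ new: locked(item1).
Closure: {approved(item1), blue(item1), flagged(item1), flies(item1), large(item1), locked(item1), metal(item1), open(item1), ready(item1), signed(item1), small(item1), stale(item1), swims(item1), visible(item1), wooden(item1)} — 15 facts.

15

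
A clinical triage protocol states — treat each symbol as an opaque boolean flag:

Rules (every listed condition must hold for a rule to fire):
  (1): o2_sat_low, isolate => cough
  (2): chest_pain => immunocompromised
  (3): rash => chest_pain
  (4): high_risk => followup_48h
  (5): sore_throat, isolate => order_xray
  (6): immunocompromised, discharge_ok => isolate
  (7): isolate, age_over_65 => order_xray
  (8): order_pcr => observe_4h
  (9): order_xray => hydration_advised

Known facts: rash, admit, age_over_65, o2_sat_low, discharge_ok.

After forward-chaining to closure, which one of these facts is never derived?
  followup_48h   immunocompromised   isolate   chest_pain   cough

Round 1: (3) [rash => chest_pain]. New: chest_pain.
Round 2: (2) [chest_pain => immunocompromised]. New: immunocompromised.
Round 3: (6) [immunocompromised, discharge_ok => isolate]. New: isolate.
Round 4: (1) [o2_sat_low, isolate => cough]; (7) [isolate, age_over_65 => order_xray]. New: cough, order_xray.
Round 5: (9) [order_xray => hydration_advised]. New: hydration_advised.
Derived: isolate (round 3), chest_pain (round 1), immunocompromised (round 2), cough (round 4). followup_48h never appears in any round.

followup_48h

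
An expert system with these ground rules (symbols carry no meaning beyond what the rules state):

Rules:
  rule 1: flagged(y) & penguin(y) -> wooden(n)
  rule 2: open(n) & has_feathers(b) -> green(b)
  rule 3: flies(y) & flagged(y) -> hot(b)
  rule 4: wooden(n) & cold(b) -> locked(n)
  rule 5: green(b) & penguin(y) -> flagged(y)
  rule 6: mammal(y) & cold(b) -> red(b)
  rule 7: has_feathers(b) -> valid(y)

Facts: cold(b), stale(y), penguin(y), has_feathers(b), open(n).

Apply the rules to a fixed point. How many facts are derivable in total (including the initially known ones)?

Round 1: rule 2 [open(n) & has_feathers(b) -> green(b)]; rule 7 [has_feathers(b) -> valid(y)]. Adds green(b), valid(y).
Round 2: rule 5 [green(b) & penguin(y) -> flagged(y)]. Adds flagged(y).
Round 3: rule 1 [flagged(y) & penguin(y) -> wooden(n)]. Adds wooden(n).
Round 4: rule 4 [wooden(n) & cold(b) -> locked(n)]. Adds locked(n).
Closure: {cold(b), flagged(y), green(b), has_feathers(b), locked(n), open(n), penguin(y), stale(y), valid(y), wooden(n)} — 10 facts.

10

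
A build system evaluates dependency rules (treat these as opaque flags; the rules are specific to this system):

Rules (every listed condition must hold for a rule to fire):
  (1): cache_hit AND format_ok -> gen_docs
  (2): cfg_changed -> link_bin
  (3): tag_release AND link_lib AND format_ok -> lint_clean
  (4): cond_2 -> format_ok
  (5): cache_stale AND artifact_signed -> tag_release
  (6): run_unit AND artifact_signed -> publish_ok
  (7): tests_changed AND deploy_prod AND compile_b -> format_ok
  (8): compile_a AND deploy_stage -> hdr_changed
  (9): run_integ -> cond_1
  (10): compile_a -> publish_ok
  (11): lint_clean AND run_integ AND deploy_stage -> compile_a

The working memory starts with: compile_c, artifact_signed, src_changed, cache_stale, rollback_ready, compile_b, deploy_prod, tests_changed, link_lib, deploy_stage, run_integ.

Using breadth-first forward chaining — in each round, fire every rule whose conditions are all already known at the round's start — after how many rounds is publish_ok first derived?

4

Round 1: (5) [cache_stale AND artifact_signed -> tag_release]; (7) [tests_changed AND deploy_prod AND compile_b -> format_ok]; (9) [run_integ -> cond_1]. Adds tag_release, format_ok, cond_1.
Round 2: (3) [tag_release AND link_lib AND format_ok -> lint_clean]. Adds lint_clean.
Round 3: (11) [lint_clean AND run_integ AND deploy_stage -> compile_a]. Adds compile_a.
Round 4: (8) [compile_a AND deploy_stage -> hdr_changed]; (10) [compile_a -> publish_ok]. Adds hdr_changed, publish_ok.
publish_ok first appears in round 4.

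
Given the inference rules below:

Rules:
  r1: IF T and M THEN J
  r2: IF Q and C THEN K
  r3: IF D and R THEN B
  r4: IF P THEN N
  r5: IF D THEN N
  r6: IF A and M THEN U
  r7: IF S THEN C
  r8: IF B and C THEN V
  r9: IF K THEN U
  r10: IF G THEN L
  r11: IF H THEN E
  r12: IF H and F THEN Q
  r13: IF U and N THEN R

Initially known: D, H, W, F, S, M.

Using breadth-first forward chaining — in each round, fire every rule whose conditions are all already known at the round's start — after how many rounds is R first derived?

4

Round 1 — r5, r7, r11, r12, derive N, C, E, Q.
Round 2 — r2, derive K.
Round 3 — r9, derive U.
Round 4 — r13, derive R.
R first appears in round 4.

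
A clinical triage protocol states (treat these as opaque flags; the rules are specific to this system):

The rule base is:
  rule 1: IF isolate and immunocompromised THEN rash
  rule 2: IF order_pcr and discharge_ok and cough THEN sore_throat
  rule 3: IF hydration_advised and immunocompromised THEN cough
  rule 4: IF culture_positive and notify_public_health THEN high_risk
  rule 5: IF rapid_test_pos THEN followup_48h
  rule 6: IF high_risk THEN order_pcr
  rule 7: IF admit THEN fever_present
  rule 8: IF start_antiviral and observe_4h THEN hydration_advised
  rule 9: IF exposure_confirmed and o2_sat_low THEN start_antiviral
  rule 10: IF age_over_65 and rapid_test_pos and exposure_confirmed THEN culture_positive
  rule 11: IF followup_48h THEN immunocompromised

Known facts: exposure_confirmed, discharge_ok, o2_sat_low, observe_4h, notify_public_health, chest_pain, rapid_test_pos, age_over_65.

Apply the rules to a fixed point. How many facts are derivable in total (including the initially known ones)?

Round 1: rule 5 [IF rapid_test_pos THEN followup_48h]; rule 9 [IF exposure_confirmed and o2_sat_low THEN start_antiviral]; rule 10 [IF age_over_65 and rapid_test_pos and exposure_confirmed THEN culture_positive]. New: followup_48h, start_antiviral, culture_positive.
Round 2: rule 4 [IF culture_positive and notify_public_health THEN high_risk]; rule 8 [IF start_antiviral and observe_4h THEN hydration_advised]; rule 11 [IF followup_48h THEN immunocompromised]. New: high_risk, hydration_advised, immunocompromised.
Round 3: rule 3 [IF hydration_advised and immunocompromised THEN cough]; rule 6 [IF high_risk THEN order_pcr]. New: cough, order_pcr.
Round 4: rule 2 [IF order_pcr and discharge_ok and cough THEN sore_throat]. New: sore_throat.
Closure: {age_over_65, chest_pain, cough, culture_positive, discharge_ok, exposure_confirmed, followup_48h, high_risk, hydration_advised, immunocompromised, notify_public_health, o2_sat_low, observe_4h, order_pcr, rapid_test_pos, sore_throat, start_antiviral} — 17 facts.

17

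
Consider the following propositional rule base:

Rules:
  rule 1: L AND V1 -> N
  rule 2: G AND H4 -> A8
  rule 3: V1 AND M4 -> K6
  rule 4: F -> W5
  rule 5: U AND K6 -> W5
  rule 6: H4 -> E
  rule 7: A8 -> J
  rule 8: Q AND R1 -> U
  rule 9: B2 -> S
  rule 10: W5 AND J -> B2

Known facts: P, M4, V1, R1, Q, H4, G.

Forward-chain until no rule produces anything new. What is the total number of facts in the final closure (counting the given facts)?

15

Round 1: rule 2 [G AND H4 -> A8]; rule 3 [V1 AND M4 -> K6]; rule 6 [H4 -> E]; rule 8 [Q AND R1 -> U]. Adds A8, K6, E, U.
Round 2: rule 5 [U AND K6 -> W5]; rule 7 [A8 -> J]. Adds W5, J.
Round 3: rule 10 [W5 AND J -> B2]. Adds B2.
Round 4: rule 9 [B2 -> S]. Adds S.
Closure: {A8, B2, E, G, H4, J, K6, M4, P, Q, R1, S, U, V1, W5} — 15 facts.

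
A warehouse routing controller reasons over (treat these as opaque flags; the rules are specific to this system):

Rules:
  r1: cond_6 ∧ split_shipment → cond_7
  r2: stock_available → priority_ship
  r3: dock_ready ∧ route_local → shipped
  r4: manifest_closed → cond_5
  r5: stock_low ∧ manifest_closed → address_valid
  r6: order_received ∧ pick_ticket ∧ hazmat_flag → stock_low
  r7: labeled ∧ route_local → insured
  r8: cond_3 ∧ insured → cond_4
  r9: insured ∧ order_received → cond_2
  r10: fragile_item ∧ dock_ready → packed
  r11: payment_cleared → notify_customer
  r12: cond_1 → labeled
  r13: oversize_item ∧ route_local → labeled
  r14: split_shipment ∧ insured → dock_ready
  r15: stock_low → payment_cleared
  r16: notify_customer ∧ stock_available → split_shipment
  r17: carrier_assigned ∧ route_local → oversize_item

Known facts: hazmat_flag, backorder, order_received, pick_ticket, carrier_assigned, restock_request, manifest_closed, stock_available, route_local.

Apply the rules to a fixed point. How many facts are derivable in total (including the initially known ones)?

Round 1: r2 [stock_available → priority_ship]; r4 [manifest_closed → cond_5]; r6 [order_received ∧ pick_ticket ∧ hazmat_flag → stock_low]; r17 [carrier_assigned ∧ route_local → oversize_item]. New: priority_ship, cond_5, stock_low, oversize_item.
Round 2: r5 [stock_low ∧ manifest_closed → address_valid]; r13 [oversize_item ∧ route_local → labeled]; r15 [stock_low → payment_cleared]. New: address_valid, labeled, payment_cleared.
Round 3: r7 [labeled ∧ route_local → insured]; r11 [payment_cleared → notify_customer]. New: insured, notify_customer.
Round 4: r9 [insured ∧ order_received → cond_2]; r16 [notify_customer ∧ stock_available → split_shipment]. New: cond_2, split_shipment.
Round 5: r14 [split_shipment ∧ insured → dock_ready]. New: dock_ready.
Round 6: r3 [dock_ready ∧ route_local → shipped]. New: shipped.
Closure: {address_valid, backorder, carrier_assigned, cond_2, cond_5, dock_ready, hazmat_flag, insured, labeled, manifest_closed, notify_customer, order_received, oversize_item, payment_cleared, pick_ticket, priority_ship, restock_request, route_local, shipped, split_shipment, stock_available, stock_low} — 22 facts.

22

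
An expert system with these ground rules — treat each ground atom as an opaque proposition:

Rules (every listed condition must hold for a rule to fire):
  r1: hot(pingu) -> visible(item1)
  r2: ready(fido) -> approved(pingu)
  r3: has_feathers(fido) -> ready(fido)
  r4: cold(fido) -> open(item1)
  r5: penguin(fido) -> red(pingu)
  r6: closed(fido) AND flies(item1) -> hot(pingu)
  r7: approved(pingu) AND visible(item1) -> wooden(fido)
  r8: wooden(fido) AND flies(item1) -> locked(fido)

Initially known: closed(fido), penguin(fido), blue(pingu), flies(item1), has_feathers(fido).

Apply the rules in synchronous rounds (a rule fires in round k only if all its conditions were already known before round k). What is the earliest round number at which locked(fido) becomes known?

Round 1: r3 [has_feathers(fido) -> ready(fido)]; r5 [penguin(fido) -> red(pingu)]; r6 [closed(fido) AND flies(item1) -> hot(pingu)]. Adds ready(fido), red(pingu), hot(pingu).
Round 2: r1 [hot(pingu) -> visible(item1)]; r2 [ready(fido) -> approved(pingu)]. Adds visible(item1), approved(pingu).
Round 3: r7 [approved(pingu) AND visible(item1) -> wooden(fido)]. Adds wooden(fido).
Round 4: r8 [wooden(fido) AND flies(item1) -> locked(fido)]. Adds locked(fido).
locked(fido) first appears in round 4.

4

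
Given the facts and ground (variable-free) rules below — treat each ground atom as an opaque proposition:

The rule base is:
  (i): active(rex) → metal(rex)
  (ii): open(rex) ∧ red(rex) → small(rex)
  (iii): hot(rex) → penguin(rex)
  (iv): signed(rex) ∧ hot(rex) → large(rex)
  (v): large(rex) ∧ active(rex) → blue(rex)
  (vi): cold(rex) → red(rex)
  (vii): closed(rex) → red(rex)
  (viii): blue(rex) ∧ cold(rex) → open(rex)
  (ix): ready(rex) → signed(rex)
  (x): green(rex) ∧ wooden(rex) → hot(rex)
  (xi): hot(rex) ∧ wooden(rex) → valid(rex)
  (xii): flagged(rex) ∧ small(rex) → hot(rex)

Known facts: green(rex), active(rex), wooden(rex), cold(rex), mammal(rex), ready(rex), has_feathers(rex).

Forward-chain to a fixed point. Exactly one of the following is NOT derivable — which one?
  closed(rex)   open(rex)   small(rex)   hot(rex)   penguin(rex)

Round 1 fires (i), (vi), (ix), (x), giving metal(rex), red(rex), signed(rex), hot(rex).
Round 2 fires (iii), (iv), (xi), giving penguin(rex), large(rex), valid(rex).
Round 3 fires (v), giving blue(rex).
Round 4 fires (viii), giving open(rex).
Round 5 fires (ii), giving small(rex).
Derived: small(rex) (round 5), hot(rex) (round 1), open(rex) (round 4), penguin(rex) (round 2). closed(rex) never appears in any round.

closed(rex)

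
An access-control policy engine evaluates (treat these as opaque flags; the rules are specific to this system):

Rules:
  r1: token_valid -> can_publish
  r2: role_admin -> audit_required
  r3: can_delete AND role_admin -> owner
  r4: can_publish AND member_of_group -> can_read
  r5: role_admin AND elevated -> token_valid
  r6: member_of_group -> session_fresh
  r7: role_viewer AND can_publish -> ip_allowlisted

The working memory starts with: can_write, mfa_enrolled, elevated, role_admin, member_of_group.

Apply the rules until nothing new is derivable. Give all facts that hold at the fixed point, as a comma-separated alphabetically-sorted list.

Round 1: r2 [role_admin -> audit_required]; r5 [role_admin AND elevated -> token_valid]; r6 [member_of_group -> session_fresh]. New: audit_required, token_valid, session_fresh.
Round 2: r1 [token_valid -> can_publish]. New: can_publish.
Round 3: r4 [can_publish AND member_of_group -> can_read]. New: can_read.

audit_required, can_publish, can_read, can_write, elevated, member_of_group, mfa_enrolled, role_admin, session_fresh, token_valid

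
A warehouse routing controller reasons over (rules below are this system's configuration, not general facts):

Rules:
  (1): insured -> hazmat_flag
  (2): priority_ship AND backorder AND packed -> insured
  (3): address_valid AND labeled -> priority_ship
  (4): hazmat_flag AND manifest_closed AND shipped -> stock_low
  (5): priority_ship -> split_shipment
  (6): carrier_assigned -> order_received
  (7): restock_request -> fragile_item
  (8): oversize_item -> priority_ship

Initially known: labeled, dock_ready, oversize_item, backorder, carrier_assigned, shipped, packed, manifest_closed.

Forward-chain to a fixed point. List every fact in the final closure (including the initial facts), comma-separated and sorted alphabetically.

Round 1: (6) [carrier_assigned -> order_received]; (8) [oversize_item -> priority_ship]. New: order_received, priority_ship.
Round 2: (2) [priority_ship AND backorder AND packed -> insured]; (5) [priority_ship -> split_shipment]. New: insured, split_shipment.
Round 3: (1) [insured -> hazmat_flag]. New: hazmat_flag.
Round 4: (4) [hazmat_flag AND manifest_closed AND shipped -> stock_low]. New: stock_low.

backorder, carrier_assigned, dock_ready, hazmat_flag, insured, labeled, manifest_closed, order_received, oversize_item, packed, priority_ship, shipped, split_shipment, stock_low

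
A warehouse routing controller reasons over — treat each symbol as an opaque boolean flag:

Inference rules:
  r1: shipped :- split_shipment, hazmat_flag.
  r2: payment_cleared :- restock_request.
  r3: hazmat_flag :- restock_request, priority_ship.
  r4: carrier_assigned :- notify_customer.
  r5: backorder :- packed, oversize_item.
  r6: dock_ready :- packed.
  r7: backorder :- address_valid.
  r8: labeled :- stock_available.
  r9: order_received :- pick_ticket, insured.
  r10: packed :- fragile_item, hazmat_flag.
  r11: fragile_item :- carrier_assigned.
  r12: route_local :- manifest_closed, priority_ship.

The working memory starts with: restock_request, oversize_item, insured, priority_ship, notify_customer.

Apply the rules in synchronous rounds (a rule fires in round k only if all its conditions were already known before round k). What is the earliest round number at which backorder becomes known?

Round 1: r2 [payment_cleared :- restock_request.]; r3 [hazmat_flag :- restock_request, priority_ship.]; r4 [carrier_assigned :- notify_customer.]. Adds payment_cleared, hazmat_flag, carrier_assigned.
Round 2: r11 [fragile_item :- carrier_assigned.]. Adds fragile_item.
Round 3: r10 [packed :- fragile_item, hazmat_flag.]. Adds packed.
Round 4: r5 [backorder :- packed, oversize_item.]; r6 [dock_ready :- packed.]. Adds backorder, dock_ready.
backorder first appears in round 4.

4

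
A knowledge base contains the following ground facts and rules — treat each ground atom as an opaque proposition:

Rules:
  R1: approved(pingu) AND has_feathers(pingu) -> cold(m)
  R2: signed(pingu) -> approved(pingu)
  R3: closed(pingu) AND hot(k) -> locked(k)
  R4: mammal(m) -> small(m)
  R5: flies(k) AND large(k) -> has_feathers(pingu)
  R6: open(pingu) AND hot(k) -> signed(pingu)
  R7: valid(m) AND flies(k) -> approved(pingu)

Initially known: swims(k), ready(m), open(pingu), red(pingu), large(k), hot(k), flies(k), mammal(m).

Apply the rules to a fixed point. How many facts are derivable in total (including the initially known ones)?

13

Round 1 — R4, R5, R6, derive small(m), has_feathers(pingu), signed(pingu).
Round 2 — R2, derive approved(pingu).
Round 3 — R1, derive cold(m).
Closure: {approved(pingu), cold(m), flies(k), has_feathers(pingu), hot(k), large(k), mammal(m), open(pingu), ready(m), red(pingu), signed(pingu), small(m), swims(k)} — 13 facts.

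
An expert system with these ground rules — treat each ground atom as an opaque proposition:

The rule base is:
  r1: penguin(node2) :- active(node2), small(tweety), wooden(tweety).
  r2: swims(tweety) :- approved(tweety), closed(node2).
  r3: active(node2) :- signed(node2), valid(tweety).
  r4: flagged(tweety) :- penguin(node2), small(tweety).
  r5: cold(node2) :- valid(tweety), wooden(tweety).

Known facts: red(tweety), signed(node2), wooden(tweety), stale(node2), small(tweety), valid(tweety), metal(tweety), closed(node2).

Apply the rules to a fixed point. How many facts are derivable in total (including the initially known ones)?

Round 1 — r3, r5, derive active(node2), cold(node2).
Round 2 — r1, derive penguin(node2).
Round 3 — r4, derive flagged(tweety).
Closure: {active(node2), closed(node2), cold(node2), flagged(tweety), metal(tweety), penguin(node2), red(tweety), signed(node2), small(tweety), stale(node2), valid(tweety), wooden(tweety)} — 12 facts.

12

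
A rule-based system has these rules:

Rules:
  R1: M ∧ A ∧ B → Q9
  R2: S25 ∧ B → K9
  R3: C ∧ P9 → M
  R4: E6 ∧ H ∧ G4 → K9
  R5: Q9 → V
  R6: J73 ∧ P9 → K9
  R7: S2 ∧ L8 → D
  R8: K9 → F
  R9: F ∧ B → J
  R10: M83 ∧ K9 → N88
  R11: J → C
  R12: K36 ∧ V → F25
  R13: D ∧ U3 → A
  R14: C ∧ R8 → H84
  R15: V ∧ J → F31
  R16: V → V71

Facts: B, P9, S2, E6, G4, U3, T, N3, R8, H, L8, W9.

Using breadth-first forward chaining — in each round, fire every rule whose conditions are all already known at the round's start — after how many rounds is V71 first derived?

8

Round 1: R4 [E6 ∧ H ∧ G4 → K9]; R7 [S2 ∧ L8 → D]. New: K9, D.
Round 2: R8 [K9 → F]; R13 [D ∧ U3 → A]. New: F, A.
Round 3: R9 [F ∧ B → J]. New: J.
Round 4: R11 [J → C]. New: C.
Round 5: R3 [C ∧ P9 → M]; R14 [C ∧ R8 → H84]. New: M, H84.
Round 6: R1 [M ∧ A ∧ B → Q9]. New: Q9.
Round 7: R5 [Q9 → V]. New: V.
Round 8: R15 [V ∧ J → F31]; R16 [V → V71]. New: F31, V71.
V71 first appears in round 8.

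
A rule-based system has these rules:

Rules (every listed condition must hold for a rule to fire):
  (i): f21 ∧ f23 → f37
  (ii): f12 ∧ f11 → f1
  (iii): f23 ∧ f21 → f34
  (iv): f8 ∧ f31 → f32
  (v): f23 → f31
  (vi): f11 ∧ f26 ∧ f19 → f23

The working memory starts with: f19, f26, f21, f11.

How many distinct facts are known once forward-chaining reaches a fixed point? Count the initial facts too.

Round 1: (vi) [f11 ∧ f26 ∧ f19 → f23]. Adds f23.
Round 2: (i) [f21 ∧ f23 → f37]; (iii) [f23 ∧ f21 → f34]; (v) [f23 → f31]. Adds f37, f34, f31.
Closure: {f11, f19, f21, f23, f26, f31, f34, f37} — 8 facts.

8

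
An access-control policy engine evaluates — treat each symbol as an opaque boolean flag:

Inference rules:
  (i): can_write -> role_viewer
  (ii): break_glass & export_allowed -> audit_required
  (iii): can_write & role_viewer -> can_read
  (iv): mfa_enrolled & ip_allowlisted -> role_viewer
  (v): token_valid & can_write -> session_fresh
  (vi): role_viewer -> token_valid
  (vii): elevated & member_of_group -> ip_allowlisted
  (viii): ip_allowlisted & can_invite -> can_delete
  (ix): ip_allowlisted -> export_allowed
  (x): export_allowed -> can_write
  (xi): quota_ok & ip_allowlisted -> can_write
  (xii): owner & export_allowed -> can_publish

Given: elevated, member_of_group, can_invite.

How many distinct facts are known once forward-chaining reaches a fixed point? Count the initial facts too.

Round 1 — (vii), derive ip_allowlisted.
Round 2 — (viii), (ix), derive can_delete, export_allowed.
Round 3 — (x), derive can_write.
Round 4 — (i), derive role_viewer.
Round 5 — (iii), (vi), derive can_read, token_valid.
Round 6 — (v), derive session_fresh.
Closure: {can_delete, can_invite, can_read, can_write, elevated, export_allowed, ip_allowlisted, member_of_group, role_viewer, session_fresh, token_valid} — 11 facts.

11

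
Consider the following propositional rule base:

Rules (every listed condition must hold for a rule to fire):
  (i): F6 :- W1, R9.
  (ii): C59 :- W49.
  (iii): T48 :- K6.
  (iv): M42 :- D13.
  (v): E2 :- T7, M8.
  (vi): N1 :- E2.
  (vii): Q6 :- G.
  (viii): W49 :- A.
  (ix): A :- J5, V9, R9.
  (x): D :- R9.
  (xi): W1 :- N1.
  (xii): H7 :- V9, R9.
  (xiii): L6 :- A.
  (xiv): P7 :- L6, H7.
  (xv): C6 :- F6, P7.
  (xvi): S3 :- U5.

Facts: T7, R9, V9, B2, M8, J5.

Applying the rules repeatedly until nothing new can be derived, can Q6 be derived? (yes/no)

no

Round 1 — (v), (ix), (x), (xii), derive E2, A, D, H7.
Round 2 — (vi), (viii), (xiii), derive N1, W49, L6.
Round 3 — (ii), (xi), (xiv), derive C59, W1, P7.
Round 4 — (i), derive F6.
Round 5 — (xv), derive C6.
Fixed point reached. Q6 is concluded only by (vii); (vii) needs G (never derived).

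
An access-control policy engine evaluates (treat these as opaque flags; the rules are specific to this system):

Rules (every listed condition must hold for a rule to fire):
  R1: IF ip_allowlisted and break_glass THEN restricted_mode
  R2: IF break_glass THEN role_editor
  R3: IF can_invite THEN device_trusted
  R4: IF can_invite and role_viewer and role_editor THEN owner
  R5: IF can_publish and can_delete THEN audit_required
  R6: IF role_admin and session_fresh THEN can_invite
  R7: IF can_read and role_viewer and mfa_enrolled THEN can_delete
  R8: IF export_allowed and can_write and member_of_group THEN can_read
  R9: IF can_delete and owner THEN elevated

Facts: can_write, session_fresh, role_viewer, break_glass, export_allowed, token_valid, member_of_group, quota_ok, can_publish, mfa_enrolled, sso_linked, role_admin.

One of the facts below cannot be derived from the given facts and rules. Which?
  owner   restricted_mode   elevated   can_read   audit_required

restricted_mode

Round 1 — R2, R6, R8, derive role_editor, can_invite, can_read.
Round 2 — R3, R4, R7, derive device_trusted, owner, can_delete.
Round 3 — R5, R9, derive audit_required, elevated.
Derived: owner (round 2), audit_required (round 3), elevated (round 3), can_read (round 1). restricted_mode never appears in any round.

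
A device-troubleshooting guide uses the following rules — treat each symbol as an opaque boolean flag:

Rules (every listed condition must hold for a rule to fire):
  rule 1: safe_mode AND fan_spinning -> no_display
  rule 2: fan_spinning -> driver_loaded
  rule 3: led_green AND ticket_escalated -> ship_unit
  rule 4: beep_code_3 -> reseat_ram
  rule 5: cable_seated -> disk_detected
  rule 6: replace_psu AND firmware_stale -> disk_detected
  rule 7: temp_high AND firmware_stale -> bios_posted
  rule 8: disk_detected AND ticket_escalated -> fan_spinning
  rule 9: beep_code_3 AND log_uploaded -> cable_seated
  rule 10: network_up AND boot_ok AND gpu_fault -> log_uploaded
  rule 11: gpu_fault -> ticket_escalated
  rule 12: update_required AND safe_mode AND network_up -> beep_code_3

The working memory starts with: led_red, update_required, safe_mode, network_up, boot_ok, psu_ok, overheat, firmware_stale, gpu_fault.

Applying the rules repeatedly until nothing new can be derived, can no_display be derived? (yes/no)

yes

Round 1: rule 10 [network_up AND boot_ok AND gpu_fault -> log_uploaded]; rule 11 [gpu_fault -> ticket_escalated]; rule 12 [update_required AND safe_mode AND network_up -> beep_code_3]. New: log_uploaded, ticket_escalated, beep_code_3.
Round 2: rule 4 [beep_code_3 -> reseat_ram]; rule 9 [beep_code_3 AND log_uploaded -> cable_seated]. New: reseat_ram, cable_seated.
Round 3: rule 5 [cable_seated -> disk_detected]. New: disk_detected.
Round 4: rule 8 [disk_detected AND ticket_escalated -> fan_spinning]. New: fan_spinning.
Round 5: rule 1 [safe_mode AND fan_spinning -> no_display]; rule 2 [fan_spinning -> driver_loaded]. New: no_display, driver_loaded.
no_display appears in round 5, so it is derivable.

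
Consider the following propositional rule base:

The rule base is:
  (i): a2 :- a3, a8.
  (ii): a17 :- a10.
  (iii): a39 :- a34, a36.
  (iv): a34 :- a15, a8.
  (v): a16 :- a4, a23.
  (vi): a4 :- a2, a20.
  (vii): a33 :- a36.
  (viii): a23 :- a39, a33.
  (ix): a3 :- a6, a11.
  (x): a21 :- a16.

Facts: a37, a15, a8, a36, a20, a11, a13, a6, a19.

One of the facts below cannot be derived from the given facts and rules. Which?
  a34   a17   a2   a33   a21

a17

Round 1: (iv) [a34 :- a15, a8.]; (vii) [a33 :- a36.]; (ix) [a3 :- a6, a11.]. New: a34, a33, a3.
Round 2: (i) [a2 :- a3, a8.]; (iii) [a39 :- a34, a36.]. New: a2, a39.
Round 3: (vi) [a4 :- a2, a20.]; (viii) [a23 :- a39, a33.]. New: a4, a23.
Round 4: (v) [a16 :- a4, a23.]. New: a16.
Round 5: (x) [a21 :- a16.]. New: a21.
Derived: a21 (round 5), a2 (round 2), a33 (round 1), a34 (round 1). a17 never appears in any round.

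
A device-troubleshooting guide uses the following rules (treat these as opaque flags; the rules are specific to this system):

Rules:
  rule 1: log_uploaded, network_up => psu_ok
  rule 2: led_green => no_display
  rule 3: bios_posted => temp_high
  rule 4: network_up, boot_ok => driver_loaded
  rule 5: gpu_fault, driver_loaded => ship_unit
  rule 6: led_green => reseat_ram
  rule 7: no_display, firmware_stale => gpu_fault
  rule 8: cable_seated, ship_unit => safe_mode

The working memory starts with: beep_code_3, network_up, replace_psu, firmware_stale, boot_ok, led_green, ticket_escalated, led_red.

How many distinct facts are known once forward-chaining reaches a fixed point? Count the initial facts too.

[1] rule 2 [led_green => no_display]; rule 4 [network_up, boot_ok => driver_loaded]; rule 6 [led_green => reseat_ram]. ⇒ new: no_display, driver_loaded, reseat_ram.
[2] rule 7 [no_display, firmware_stale => gpu_fault]. ⇒ new: gpu_fault.
[3] rule 5 [gpu_fault, driver_loaded => ship_unit]. ⇒ new: ship_unit.
Closure: {beep_code_3, boot_ok, driver_loaded, firmware_stale, gpu_fault, led_green, led_red, network_up, no_display, replace_psu, reseat_ram, ship_unit, ticket_escalated} — 13 facts.

13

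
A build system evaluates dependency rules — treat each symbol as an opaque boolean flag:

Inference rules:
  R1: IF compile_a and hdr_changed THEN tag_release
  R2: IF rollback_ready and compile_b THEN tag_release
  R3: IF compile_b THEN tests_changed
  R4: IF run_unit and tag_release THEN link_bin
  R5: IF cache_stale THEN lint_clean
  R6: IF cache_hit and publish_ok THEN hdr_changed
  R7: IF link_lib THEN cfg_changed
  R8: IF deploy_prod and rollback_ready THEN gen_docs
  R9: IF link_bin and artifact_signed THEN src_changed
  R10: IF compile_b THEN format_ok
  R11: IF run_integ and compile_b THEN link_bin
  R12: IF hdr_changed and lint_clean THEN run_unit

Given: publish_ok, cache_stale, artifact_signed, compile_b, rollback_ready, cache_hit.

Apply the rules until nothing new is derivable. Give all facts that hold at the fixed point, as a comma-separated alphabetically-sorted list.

artifact_signed, cache_hit, cache_stale, compile_b, format_ok, hdr_changed, link_bin, lint_clean, publish_ok, rollback_ready, run_unit, src_changed, tag_release, tests_changed

Round 1 fires R2, R3, R5, R6, R10, giving tag_release, tests_changed, lint_clean, hdr_changed, format_ok.
Round 2 fires R12, giving run_unit.
Round 3 fires R4, giving link_bin.
Round 4 fires R9, giving src_changed.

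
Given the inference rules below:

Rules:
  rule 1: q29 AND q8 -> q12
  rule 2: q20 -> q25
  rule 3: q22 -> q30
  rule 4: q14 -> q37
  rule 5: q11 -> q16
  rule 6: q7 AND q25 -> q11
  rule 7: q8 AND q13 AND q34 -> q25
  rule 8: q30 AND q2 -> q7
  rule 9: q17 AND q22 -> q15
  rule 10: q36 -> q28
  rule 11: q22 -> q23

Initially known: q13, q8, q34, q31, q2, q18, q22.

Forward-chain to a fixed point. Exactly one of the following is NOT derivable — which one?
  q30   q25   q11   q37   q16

q37

Round 1 — rule 3, rule 7, rule 11, derive q30, q25, q23.
Round 2 — rule 8, derive q7.
Round 3 — rule 6, derive q11.
Round 4 — rule 5, derive q16.
Derived: q30 (round 1), q16 (round 4), q25 (round 1), q11 (round 3). q37 never appears in any round.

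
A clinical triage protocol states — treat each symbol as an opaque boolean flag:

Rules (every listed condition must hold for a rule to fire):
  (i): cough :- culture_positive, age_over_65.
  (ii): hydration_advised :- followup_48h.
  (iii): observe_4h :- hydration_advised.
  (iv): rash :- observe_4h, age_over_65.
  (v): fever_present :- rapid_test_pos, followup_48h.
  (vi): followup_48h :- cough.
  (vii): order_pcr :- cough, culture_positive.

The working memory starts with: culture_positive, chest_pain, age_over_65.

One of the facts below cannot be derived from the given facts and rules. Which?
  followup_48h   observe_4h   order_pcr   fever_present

Round 1: (i) [cough :- culture_positive, age_over_65.]. New: cough.
Round 2: (vi) [followup_48h :- cough.]; (vii) [order_pcr :- cough, culture_positive.]. New: followup_48h, order_pcr.
Round 3: (ii) [hydration_advised :- followup_48h.]. New: hydration_advised.
Round 4: (iii) [observe_4h :- hydration_advised.]. New: observe_4h.
Round 5: (iv) [rash :- observe_4h, age_over_65.]. New: rash.
Derived: followup_48h (round 2), observe_4h (round 4), order_pcr (round 2). fever_present never appears in any round.

fever_present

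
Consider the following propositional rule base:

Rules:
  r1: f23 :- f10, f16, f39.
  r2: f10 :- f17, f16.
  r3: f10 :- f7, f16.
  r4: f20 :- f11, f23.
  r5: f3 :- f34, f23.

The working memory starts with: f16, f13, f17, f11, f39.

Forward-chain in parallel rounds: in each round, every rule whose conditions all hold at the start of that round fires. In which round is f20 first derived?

Round 1: r2 [f10 :- f17, f16.]. New: f10.
Round 2: r1 [f23 :- f10, f16, f39.]. New: f23.
Round 3: r4 [f20 :- f11, f23.]. New: f20.
f20 first appears in round 3.

3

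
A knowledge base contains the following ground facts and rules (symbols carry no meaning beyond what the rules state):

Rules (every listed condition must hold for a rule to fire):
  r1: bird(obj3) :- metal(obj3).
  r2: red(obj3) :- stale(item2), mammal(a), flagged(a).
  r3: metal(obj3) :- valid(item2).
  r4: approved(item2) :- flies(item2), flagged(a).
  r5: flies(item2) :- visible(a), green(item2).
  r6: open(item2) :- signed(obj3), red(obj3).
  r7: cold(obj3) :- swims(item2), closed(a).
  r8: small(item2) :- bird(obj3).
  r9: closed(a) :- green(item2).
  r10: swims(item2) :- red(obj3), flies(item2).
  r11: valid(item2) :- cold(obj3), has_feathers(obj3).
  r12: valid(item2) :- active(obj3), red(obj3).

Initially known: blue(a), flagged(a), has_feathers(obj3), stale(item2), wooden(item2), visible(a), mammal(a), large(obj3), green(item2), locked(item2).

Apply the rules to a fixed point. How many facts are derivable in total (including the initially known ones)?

20

Round 1: r2 [red(obj3) :- stale(item2), mammal(a), flagged(a).]; r5 [flies(item2) :- visible(a), green(item2).]; r9 [closed(a) :- green(item2).]. Adds red(obj3), flies(item2), closed(a).
Round 2: r4 [approved(item2) :- flies(item2), flagged(a).]; r10 [swims(item2) :- red(obj3), flies(item2).]. Adds approved(item2), swims(item2).
Round 3: r7 [cold(obj3) :- swims(item2), closed(a).]. Adds cold(obj3).
Round 4: r11 [valid(item2) :- cold(obj3), has_feathers(obj3).]. Adds valid(item2).
Round 5: r3 [metal(obj3) :- valid(item2).]. Adds metal(obj3).
Round 6: r1 [bird(obj3) :- metal(obj3).]. Adds bird(obj3).
Round 7: r8 [small(item2) :- bird(obj3).]. Adds small(item2).
Closure: {approved(item2), bird(obj3), blue(a), closed(a), cold(obj3), flagged(a), flies(item2), green(item2), has_feathers(obj3), large(obj3), locked(item2), mammal(a), metal(obj3), red(obj3), small(item2), stale(item2), swims(item2), valid(item2), visible(a), wooden(item2)} — 20 facts.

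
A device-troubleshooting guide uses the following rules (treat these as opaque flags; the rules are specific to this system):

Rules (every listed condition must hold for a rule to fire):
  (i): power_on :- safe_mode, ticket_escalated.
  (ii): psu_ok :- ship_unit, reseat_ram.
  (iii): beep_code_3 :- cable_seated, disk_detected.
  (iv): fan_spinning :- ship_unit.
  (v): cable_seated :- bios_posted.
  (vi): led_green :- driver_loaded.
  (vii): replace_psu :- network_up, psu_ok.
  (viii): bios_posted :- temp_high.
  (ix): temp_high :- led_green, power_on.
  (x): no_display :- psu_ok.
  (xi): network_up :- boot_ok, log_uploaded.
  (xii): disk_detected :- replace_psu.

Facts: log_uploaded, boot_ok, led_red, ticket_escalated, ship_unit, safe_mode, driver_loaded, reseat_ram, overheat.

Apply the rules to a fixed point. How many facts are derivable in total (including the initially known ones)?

21

Round 1: (i) [power_on :- safe_mode, ticket_escalated.]; (ii) [psu_ok :- ship_unit, reseat_ram.]; (iv) [fan_spinning :- ship_unit.]; (vi) [led_green :- driver_loaded.]; (xi) [network_up :- boot_ok, log_uploaded.]. Adds power_on, psu_ok, fan_spinning, led_green, network_up.
Round 2: (vii) [replace_psu :- network_up, psu_ok.]; (ix) [temp_high :- led_green, power_on.]; (x) [no_display :- psu_ok.]. Adds replace_psu, temp_high, no_display.
Round 3: (viii) [bios_posted :- temp_high.]; (xii) [disk_detected :- replace_psu.]. Adds bios_posted, disk_detected.
Round 4: (v) [cable_seated :- bios_posted.]. Adds cable_seated.
Round 5: (iii) [beep_code_3 :- cable_seated, disk_detected.]. Adds beep_code_3.
Closure: {beep_code_3, bios_posted, boot_ok, cable_seated, disk_detected, driver_loaded, fan_spinning, led_green, led_red, log_uploaded, network_up, no_display, overheat, power_on, psu_ok, replace_psu, reseat_ram, safe_mode, ship_unit, temp_high, ticket_escalated} — 21 facts.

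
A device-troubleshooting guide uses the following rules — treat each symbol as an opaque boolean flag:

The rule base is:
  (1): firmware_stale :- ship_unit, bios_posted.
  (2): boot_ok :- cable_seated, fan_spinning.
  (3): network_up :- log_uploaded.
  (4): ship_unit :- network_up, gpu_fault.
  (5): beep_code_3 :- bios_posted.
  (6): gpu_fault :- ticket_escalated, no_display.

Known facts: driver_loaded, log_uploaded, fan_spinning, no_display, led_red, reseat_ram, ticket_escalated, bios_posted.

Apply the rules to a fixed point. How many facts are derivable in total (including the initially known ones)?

Round 1 fires (3), (5), (6), giving network_up, beep_code_3, gpu_fault.
Round 2 fires (4), giving ship_unit.
Round 3 fires (1), giving firmware_stale.
Closure: {beep_code_3, bios_posted, driver_loaded, fan_spinning, firmware_stale, gpu_fault, led_red, log_uploaded, network_up, no_display, reseat_ram, ship_unit, ticket_escalated} — 13 facts.

13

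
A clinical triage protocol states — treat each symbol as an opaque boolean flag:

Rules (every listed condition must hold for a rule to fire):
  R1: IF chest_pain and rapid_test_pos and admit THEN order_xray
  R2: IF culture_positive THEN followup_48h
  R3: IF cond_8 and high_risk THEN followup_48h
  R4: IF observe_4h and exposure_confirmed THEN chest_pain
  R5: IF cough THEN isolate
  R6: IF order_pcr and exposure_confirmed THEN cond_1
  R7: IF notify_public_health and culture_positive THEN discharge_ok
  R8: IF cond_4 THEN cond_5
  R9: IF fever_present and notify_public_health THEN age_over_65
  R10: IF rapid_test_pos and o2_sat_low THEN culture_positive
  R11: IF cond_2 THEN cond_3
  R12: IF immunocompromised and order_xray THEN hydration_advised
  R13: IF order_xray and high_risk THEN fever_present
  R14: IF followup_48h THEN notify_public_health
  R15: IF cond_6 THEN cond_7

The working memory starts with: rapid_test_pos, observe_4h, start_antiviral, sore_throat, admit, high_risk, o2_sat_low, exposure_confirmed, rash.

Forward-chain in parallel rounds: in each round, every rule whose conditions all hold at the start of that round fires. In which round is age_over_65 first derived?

4

Round 1: R4 [IF observe_4h and exposure_confirmed THEN chest_pain]; R10 [IF rapid_test_pos and o2_sat_low THEN culture_positive]. Adds chest_pain, culture_positive.
Round 2: R1 [IF chest_pain and rapid_test_pos and admit THEN order_xray]; R2 [IF culture_positive THEN followup_48h]. Adds order_xray, followup_48h.
Round 3: R13 [IF order_xray and high_risk THEN fever_present]; R14 [IF followup_48h THEN notify_public_health]. Adds fever_present, notify_public_health.
Round 4: R7 [IF notify_public_health and culture_positive THEN discharge_ok]; R9 [IF fever_present and notify_public_health THEN age_over_65]. Adds discharge_ok, age_over_65.
age_over_65 first appears in round 4.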